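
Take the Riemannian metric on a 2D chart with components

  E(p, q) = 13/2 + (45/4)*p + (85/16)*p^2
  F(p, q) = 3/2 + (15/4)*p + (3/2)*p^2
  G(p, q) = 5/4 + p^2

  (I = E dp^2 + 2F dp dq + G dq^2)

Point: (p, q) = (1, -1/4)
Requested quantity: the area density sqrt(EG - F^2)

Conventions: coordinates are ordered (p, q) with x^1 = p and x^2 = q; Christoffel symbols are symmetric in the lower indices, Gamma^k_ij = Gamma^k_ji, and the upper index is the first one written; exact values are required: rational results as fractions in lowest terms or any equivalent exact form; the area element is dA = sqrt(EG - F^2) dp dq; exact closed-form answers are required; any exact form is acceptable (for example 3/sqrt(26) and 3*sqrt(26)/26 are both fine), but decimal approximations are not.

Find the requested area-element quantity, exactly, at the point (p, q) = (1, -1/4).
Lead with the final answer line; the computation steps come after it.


Answer: sqrt(EG - F^2) = 9*sqrt(5)/8

E = 369/16, F = 27/4, G = 9/4; EG - F^2 = 405/64


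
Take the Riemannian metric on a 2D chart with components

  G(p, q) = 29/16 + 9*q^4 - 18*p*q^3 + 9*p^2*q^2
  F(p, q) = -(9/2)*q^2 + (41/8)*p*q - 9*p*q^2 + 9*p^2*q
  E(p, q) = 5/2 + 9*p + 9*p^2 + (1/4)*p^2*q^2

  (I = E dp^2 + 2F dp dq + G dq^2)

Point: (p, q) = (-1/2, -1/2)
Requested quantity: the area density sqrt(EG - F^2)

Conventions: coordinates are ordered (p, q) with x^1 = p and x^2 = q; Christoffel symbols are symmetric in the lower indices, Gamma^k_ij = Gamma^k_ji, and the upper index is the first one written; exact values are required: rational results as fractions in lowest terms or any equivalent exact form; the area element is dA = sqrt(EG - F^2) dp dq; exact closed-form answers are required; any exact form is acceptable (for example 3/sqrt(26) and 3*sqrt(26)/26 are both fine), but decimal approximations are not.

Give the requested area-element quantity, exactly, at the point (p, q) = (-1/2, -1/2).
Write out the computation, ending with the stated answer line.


E = 17/64, F = 5/32, G = 29/16; EG - F^2 = 117/256

Answer: sqrt(EG - F^2) = 3*sqrt(13)/16


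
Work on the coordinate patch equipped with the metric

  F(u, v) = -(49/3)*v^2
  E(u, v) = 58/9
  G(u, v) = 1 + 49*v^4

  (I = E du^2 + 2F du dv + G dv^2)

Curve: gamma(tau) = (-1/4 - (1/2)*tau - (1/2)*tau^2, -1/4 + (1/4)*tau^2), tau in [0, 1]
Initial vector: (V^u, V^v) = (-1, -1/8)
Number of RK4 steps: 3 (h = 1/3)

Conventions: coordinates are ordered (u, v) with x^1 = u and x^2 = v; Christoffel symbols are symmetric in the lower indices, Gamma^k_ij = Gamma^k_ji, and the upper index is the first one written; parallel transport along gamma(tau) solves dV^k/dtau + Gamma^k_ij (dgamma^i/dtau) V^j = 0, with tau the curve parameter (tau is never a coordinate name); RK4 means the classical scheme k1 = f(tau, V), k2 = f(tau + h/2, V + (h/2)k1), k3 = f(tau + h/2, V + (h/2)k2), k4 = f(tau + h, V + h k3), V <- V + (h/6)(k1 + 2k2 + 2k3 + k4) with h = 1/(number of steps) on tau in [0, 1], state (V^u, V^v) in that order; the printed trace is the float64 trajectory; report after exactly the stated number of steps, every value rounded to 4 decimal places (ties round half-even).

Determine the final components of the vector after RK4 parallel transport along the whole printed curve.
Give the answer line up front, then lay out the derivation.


Answer: V^u = -0.9802, V^v = -0.1268

gamma'(tau) = (-1/2 - tau, (1/2)*tau); f(tau, V)^k = -Gamma^k_ij(gamma(tau)) gamma'^i(tau) V^j; h = 1/3; intermediate values shown to 6 dp
curve data and Christoffel symbols at the stage parameters:
  tau = 0.000000: gamma = (-0.250000, -0.250000), gamma' = (-0.500000, 0.000000); Gamma_uuu = 0.000000, Gamma_uuv = 0.000000, Gamma_uvv = 1.230689, Gamma_vuu = 0.000000, Gamma_vuv = 0.000000, Gamma_vvv = -0.230754
  tau = 0.166667: gamma = (-0.347222, -0.243056), gamma' = (-0.666667, 0.083333); Gamma_uuu = 0.000000, Gamma_uuv = 0.000000, Gamma_uvv = 1.200192, Gamma_vuu = 0.000000, Gamma_vuv = 0.000000, Gamma_vvv = -0.212708
  tau = 0.333333: gamma = (-0.472222, -0.222222), gamma' = (-0.833333, 0.166667); Gamma_uuu = 0.000000, Gamma_uuv = 0.000000, Gamma_uvv = 1.105930, Gamma_vuu = 0.000000, Gamma_vuv = 0.000000, Gamma_vvv = -0.163842
  tau = 0.500000: gamma = (-0.625000, -0.187500), gamma' = (-1.000000, 0.250000); Gamma_uuu = 0.000000, Gamma_uuv = 0.000000, Gamma_uvv = 0.941582, Gamma_vuu = 0.000000, Gamma_vuv = 0.000000, Gamma_vvv = -0.099308
  tau = 0.666667: gamma = (-0.805556, -0.138889), gamma' = (-1.166667, 0.333333); Gamma_uuu = 0.000000, Gamma_uuv = 0.000000, Gamma_uvv = 0.702037, Gamma_vuu = 0.000000, Gamma_vuv = 0.000000, Gamma_vvv = -0.040627
  tau = 0.833333: gamma = (-1.013889, -0.076389), gamma' = (-1.333333, 0.416667); Gamma_uuu = 0.000000, Gamma_uuv = 0.000000, Gamma_uvv = 0.387112, Gamma_vuu = 0.000000, Gamma_vuv = 0.000000, Gamma_vvv = -0.006777
  tau = 1.000000: gamma = (-1.250000, 0.000000), gamma' = (-1.500000, 0.500000); Gamma_uuu = 0.000000, Gamma_uuv = 0.000000, Gamma_uvv = 0.000000, Gamma_vuu = 0.000000, Gamma_vuv = 0.000000, Gamma_vvv = 0.000000
step 0: V^u = -1.0000, V^v = -0.1250
step 1: k1 = (0.000000, 0.000000), k2 = (0.012502, -0.002216), k3 = (0.012539, -0.002222), k4 = (0.023177, -0.003434); V <- V + (h/6)(k1 + 2k2 + 2k3 + k4): V^u = -0.9959, V^v = -0.1257
step 2: k1 = (0.023166, -0.003432), k2 = (0.029720, -0.003135), k3 = (0.029708, -0.003133), k4 = (0.029656, -0.001716); V <- V + (h/6)(k1 + 2k2 + 2k3 + k4): V^u = -0.9864, V^v = -0.1267
step 3: k1 = (0.029641, -0.001715), k2 = (0.020477, -0.000358), k3 = (0.020441, -0.000358), k4 = (0.000000, 0.000000); V <- V + (h/6)(k1 + 2k2 + 2k3 + k4): V^u = -0.9802, V^v = -0.1268


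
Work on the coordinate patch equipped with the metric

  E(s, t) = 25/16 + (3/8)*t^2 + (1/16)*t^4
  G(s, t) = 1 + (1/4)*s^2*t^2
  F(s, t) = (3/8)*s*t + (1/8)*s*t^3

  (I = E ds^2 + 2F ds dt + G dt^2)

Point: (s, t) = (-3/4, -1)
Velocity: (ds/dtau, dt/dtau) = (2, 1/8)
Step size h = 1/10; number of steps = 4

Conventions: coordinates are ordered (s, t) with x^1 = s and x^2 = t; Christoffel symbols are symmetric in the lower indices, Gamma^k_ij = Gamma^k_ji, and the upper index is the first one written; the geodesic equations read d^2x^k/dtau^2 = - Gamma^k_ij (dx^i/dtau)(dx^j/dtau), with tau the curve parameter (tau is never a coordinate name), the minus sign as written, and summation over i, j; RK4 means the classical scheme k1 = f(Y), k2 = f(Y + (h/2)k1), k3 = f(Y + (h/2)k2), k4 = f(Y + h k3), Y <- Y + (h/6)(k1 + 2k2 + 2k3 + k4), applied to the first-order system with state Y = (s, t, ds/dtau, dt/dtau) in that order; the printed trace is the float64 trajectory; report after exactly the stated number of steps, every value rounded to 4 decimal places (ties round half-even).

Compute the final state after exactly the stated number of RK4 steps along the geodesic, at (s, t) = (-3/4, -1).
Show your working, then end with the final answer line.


f(Y) = (ds/dtau, dt/dtau, -Gamma^s_ij Y'^i Y'^j, -Gamma^t_ij Y'^i Y'^j) with the Gammas evaluated at the stage position; h = 0.100000; intermediate values shown to 6 dp
step 0: s = -0.7500, t = -1.0000, ds/dtau = 2.0000, dt/dtau = 0.1250
step 1:
  k1: at (s, t) = (-0.750000, -1.000000), (ds/dtau, dt/dtau) = (2.000000, 0.125000); Gamma_sss = 0.000000, Gamma_sst = -0.233577, Gamma_stt = -0.175182, Gamma_tss = 0.000000, Gamma_tst = -0.087591, Gamma_ttt = -0.065693; k1 = (2.000000, 0.125000, 0.119526, 0.044822)
  k2: at (s, t) = (-0.650000, -0.993750), (ds/dtau, dt/dtau) = (2.005976, 0.127241); Gamma_sss = 0.000000, Gamma_sst = -0.236085, Gamma_stt = -0.154420, Gamma_tss = 0.000000, Gamma_tst = -0.076486, Gamma_ttt = -0.050029; k2 = (2.005976, 0.127241, 0.123018, 0.039855)
  k3: at (s, t) = (-0.649701, -0.993638), (ds/dtau, dt/dtau) = (2.006151, 0.126993); Gamma_sss = 0.000000, Gamma_sst = -0.236071, Gamma_stt = -0.154358, Gamma_tss = 0.000000, Gamma_tst = -0.076442, Gamma_ttt = -0.049983; k3 = (2.006151, 0.126993, 0.122775, 0.039756)
  k4: at (s, t) = (-0.549385, -0.987301), (ds/dtau, dt/dtau) = (2.012278, 0.128976); Gamma_sss = 0.000000, Gamma_sst = -0.238012, Gamma_stt = -0.132442, Gamma_tss = 0.000000, Gamma_tst = -0.064960, Gamma_ttt = -0.036147; k4 = (2.012278, 0.128976, 0.125748, 0.034320)
  Y <- Y + (h/6)(k1 + 2k2 + 2k3 + k4): s = -0.5494, t = -0.9873, ds/dtau = 2.0123, dt/dtau = 0.1290
step 2:
  k1: at (s, t) = (-0.549391, -0.987293), (ds/dtau, dt/dtau) = (2.012281, 0.128973); Gamma_sss = 0.000000, Gamma_sst = -0.238010, Gamma_stt = -0.132443, Gamma_tss = 0.000000, Gamma_tst = -0.064960, Gamma_ttt = -0.036148; k1 = (2.012281, 0.128973, 0.125744, 0.034319)
  k2: at (s, t) = (-0.448777, -0.980844), (ds/dtau, dt/dtau) = (2.018568, 0.130689); Gamma_sss = 0.000000, Gamma_sst = -0.239348, Gamma_stt = -0.109512, Gamma_tss = 0.000000, Gamma_tst = -0.053183, Gamma_ttt = -0.024333; k2 = (2.018568, 0.130689, 0.128152, 0.028475)
  k3: at (s, t) = (-0.448463, -0.980758), (ds/dtau, dt/dtau) = (2.018689, 0.130396); Gamma_sss = 0.000000, Gamma_sst = -0.239335, Gamma_stt = -0.109439, Gamma_tss = 0.000000, Gamma_tst = -0.053140, Gamma_ttt = -0.024299; k3 = (2.018689, 0.130396, 0.127861, 0.028389)
  k4: at (s, t) = (-0.347522, -0.974253), (ds/dtau, dt/dtau) = (2.025067, 0.131812); Gamma_sss = 0.000000, Gamma_sst = -0.240059, Gamma_stt = -0.085631, Gamma_tss = 0.000000, Gamma_tst = -0.041162, Gamma_ttt = -0.014683; k4 = (2.025067, 0.131812, 0.129645, 0.022230)
  Y <- Y + (h/6)(k1 + 2k2 + 2k3 + k4): s = -0.3475, t = -0.9742, ds/dtau = 2.0251, dt/dtau = 0.1318
step 3:
  k1: at (s, t) = (-0.347527, -0.974243), (ds/dtau, dt/dtau) = (2.025071, 0.131811); Gamma_sss = 0.000000, Gamma_sst = -0.240057, Gamma_stt = -0.085632, Gamma_tss = 0.000000, Gamma_tst = -0.041162, Gamma_ttt = -0.014683; k1 = (2.025071, 0.131811, 0.129643, 0.022230)
  k2: at (s, t) = (-0.246273, -0.967653), (ds/dtau, dt/dtau) = (2.031553, 0.132922); Gamma_sss = 0.000000, Gamma_sst = -0.240150, Gamma_stt = -0.061120, Gamma_tss = 0.000000, Gamma_tst = -0.029077, Gamma_ttt = -0.007400; k2 = (2.031553, 0.132922, 0.130779, 0.015835)
  k3: at (s, t) = (-0.245949, -0.967597), (ds/dtau, dt/dtau) = (2.031610, 0.132602); Gamma_sss = 0.000000, Gamma_sst = -0.240141, Gamma_stt = -0.061040, Gamma_tss = 0.000000, Gamma_tst = -0.029037, Gamma_ttt = -0.007381; k3 = (2.031610, 0.132602, 0.130459, 0.015775)
  k4: at (s, t) = (-0.144366, -0.960983), (ds/dtau, dt/dtau) = (2.038117, 0.133388); Gamma_sss = 0.000000, Gamma_sst = -0.239613, Gamma_stt = -0.035996, Gamma_tss = 0.000000, Gamma_tst = -0.016945, Gamma_ttt = -0.002546; k4 = (2.038117, 0.133388, 0.130923, 0.009259)
  Y <- Y + (h/6)(k1 + 2k2 + 2k3 + k4): s = -0.1444, t = -0.9610, ds/dtau = 2.0381, dt/dtau = 0.1334
step 4:
  k1: at (s, t) = (-0.144368, -0.960973), (ds/dtau, dt/dtau) = (2.038122, 0.133389); Gamma_sss = 0.000000, Gamma_sst = -0.239611, Gamma_stt = -0.035997, Gamma_tss = 0.000000, Gamma_tst = -0.016945, Gamma_ttt = -0.002546; k1 = (2.038122, 0.133389, 0.130923, 0.009259)
  k2: at (s, t) = (-0.042462, -0.954303), (ds/dtau, dt/dtau) = (2.044668, 0.133852); Gamma_sss = 0.000000, Gamma_sst = -0.238465, Gamma_stt = -0.010611, Gamma_tss = 0.000000, Gamma_tst = -0.004942, Gamma_ttt = -0.000220; k2 = (2.044668, 0.133852, 0.130718, 0.002709)
  k3: at (s, t) = (-0.042135, -0.954280), (ds/dtau, dt/dtau) = (2.044658, 0.133525); Gamma_sss = 0.000000, Gamma_sst = -0.238460, Gamma_stt = -0.010529, Gamma_tss = 0.000000, Gamma_tst = -0.004904, Gamma_ttt = -0.000217; k3 = (2.044658, 0.133525, 0.130393, 0.002681)
  k4: at (s, t) = (0.060098, -0.947620), (ds/dtau, dt/dtau) = (2.051161, 0.133657); Gamma_sss = 0.000000, Gamma_sst = -0.236728, Gamma_stt = 0.015013, Gamma_tss = 0.000000, Gamma_tst = 0.006917, Gamma_ttt = -0.000439; k4 = (2.051161, 0.133657, 0.129531, -0.003785)
  Y <- Y + (h/6)(k1 + 2k2 + 2k3 + k4): s = 0.0601, t = -0.9476, ds/dtau = 2.0512, dt/dtau = 0.1337

Answer: s = 0.0601, t = -0.9476, ds/dtau = 2.0512, dt/dtau = 0.1337


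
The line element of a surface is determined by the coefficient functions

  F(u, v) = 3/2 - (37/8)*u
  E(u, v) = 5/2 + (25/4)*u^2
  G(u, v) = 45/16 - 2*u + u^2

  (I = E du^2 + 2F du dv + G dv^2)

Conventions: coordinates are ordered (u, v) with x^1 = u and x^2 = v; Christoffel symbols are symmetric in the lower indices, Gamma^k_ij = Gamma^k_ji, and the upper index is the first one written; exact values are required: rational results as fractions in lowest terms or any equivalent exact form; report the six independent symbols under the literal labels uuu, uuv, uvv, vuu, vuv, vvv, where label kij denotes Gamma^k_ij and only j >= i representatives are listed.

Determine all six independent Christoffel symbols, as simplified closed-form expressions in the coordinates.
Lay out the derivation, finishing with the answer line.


E = 5/2 + (25/4)*u^2; F = 3/2 - (37/8)*u; G = 45/16 - 2*u + u^2
Gamma^k_ij = (1/2) g^{kl} (d_i g_jl + d_j g_il - d_l g_ij), with g^inv = (1/(EG-F^2)) [[G, -F], [-F, E]]
first partials: E_u = (25/2)*u, E_v = 0, F_u = -37/8, F_v = 0, G_u = -2 + 2*u, G_v = 0
D = EG - F^2 = 153/32 + (71/8)*u - (21/16)*u^2 - (25/2)*u^3 + (25/4)*u^4
expanded: Gamma^u_uu = (G E_u - 2F F_u + F E_v)/(2D), Gamma^u_uv = (G E_v - F G_u)/(2D), Gamma^u_vv = (2G F_v - G G_u - F G_v)/(2D), Gamma^v_uu = (2E F_u - E E_v - F E_u)/(2D), Gamma^v_uv = (E G_u - F E_v)/(2D), Gamma^v_vv = (E G_v - 2F F_v + F G_u)/(2D); substitute and cancel common factors

Answer: Gamma_uuu = (200*u^3 - 400*u^2 - 122*u + 222)/(200*u^4 - 400*u^3 - 42*u^2 + 284*u + 153), Gamma_uuv = (148*u^2 - 196*u + 48)/(200*u^4 - 400*u^3 - 42*u^2 + 284*u + 153), Gamma_uvv = (-32*u^3 + 96*u^2 - 154*u + 90)/(200*u^4 - 400*u^3 - 42*u^2 + 284*u + 153), Gamma_vuu = (-300*u - 370)/(200*u^4 - 400*u^3 - 42*u^2 + 284*u + 153), Gamma_vuv = (200*u^3 - 200*u^2 + 80*u - 80)/(200*u^4 - 400*u^3 - 42*u^2 + 284*u + 153), Gamma_vvv = (-148*u^2 + 196*u - 48)/(200*u^4 - 400*u^3 - 42*u^2 + 284*u + 153)


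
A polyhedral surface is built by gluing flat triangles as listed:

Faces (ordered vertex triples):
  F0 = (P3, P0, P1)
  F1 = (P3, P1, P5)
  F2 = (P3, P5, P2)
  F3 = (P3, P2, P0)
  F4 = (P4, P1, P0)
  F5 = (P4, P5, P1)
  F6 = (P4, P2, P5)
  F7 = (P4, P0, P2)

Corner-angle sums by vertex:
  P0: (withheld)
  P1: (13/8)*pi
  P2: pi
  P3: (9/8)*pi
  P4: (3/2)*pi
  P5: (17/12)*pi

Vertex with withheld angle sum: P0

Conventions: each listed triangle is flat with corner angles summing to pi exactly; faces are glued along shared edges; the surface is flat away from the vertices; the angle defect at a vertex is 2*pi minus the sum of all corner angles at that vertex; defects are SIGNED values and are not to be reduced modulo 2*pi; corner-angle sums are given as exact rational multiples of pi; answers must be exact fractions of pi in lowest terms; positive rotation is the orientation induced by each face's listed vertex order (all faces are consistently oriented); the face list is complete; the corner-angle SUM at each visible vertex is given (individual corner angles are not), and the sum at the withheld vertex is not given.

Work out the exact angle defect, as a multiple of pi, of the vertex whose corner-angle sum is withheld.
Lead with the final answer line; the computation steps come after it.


Answer: defect(P0) = (2/3)*pi

V = 6, E = 12, F = 8; chi = V - E + F = 2
Gauss-Bonnet: total defect = 2*pi*chi = 4*pi; visible defects sum to (10/3)*pi


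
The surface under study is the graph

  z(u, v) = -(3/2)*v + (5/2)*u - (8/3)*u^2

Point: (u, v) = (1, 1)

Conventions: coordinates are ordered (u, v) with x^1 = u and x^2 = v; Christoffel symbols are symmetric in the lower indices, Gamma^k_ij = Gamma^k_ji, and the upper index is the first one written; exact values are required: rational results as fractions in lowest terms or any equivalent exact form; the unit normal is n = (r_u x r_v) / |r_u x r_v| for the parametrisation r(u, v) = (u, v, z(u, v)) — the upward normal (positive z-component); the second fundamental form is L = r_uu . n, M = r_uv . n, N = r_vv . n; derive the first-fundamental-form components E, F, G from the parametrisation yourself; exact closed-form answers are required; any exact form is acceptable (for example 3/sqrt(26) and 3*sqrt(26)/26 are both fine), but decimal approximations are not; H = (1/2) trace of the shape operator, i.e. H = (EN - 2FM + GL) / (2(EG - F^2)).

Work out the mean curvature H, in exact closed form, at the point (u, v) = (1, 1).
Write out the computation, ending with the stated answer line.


z_u = -17/6, z_v = -3/2, z_uu = -16/3, z_uv = 0, z_vv = 0
E = 325/36, F = 17/4, G = 13/4; answer radicand W^2 = 203/18
unnormalised second-form numerators: l = -16/3, m = 0, n = 0; L = l/sqrt(203/18), and similarly M = m/sqrt(W^2), N = n/sqrt(W^2)
H = (E*n - 2*F*m + G*l) / (2*(EG - F^2)*sqrt(W^2)); E*n - 2*F*m + G*l = -52/3, EG - F^2 = 203/18, so H = (-156/203)/sqrt(203/18)

Answer: H = -468*sqrt(406)/41209


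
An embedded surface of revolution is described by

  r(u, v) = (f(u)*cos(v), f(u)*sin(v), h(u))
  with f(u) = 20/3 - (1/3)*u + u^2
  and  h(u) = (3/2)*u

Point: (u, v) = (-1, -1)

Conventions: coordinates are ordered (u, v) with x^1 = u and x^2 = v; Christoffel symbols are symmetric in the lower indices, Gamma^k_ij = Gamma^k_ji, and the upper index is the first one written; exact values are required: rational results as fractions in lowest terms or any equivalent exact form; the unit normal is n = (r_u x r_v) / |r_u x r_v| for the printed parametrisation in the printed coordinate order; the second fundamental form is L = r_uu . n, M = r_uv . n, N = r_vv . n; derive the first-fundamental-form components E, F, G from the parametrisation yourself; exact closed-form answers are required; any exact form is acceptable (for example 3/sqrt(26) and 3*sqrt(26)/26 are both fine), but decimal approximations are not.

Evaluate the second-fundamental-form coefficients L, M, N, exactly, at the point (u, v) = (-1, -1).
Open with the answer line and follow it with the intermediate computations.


Answer: L = -18*sqrt(277)/277, M = 0, N = 72*sqrt(277)/277

f = 8, f' = -7/3, f'' = 2, h' = 3/2, h'' = 0
E = 277/36, F = 0, G = 64; answer radicand W^2 = 277/36
unnormalised second-form numerators: l = -3, m = 0, n = 12; L = l/sqrt(277/36), and similarly M = m/sqrt(W^2), N = n/sqrt(W^2)


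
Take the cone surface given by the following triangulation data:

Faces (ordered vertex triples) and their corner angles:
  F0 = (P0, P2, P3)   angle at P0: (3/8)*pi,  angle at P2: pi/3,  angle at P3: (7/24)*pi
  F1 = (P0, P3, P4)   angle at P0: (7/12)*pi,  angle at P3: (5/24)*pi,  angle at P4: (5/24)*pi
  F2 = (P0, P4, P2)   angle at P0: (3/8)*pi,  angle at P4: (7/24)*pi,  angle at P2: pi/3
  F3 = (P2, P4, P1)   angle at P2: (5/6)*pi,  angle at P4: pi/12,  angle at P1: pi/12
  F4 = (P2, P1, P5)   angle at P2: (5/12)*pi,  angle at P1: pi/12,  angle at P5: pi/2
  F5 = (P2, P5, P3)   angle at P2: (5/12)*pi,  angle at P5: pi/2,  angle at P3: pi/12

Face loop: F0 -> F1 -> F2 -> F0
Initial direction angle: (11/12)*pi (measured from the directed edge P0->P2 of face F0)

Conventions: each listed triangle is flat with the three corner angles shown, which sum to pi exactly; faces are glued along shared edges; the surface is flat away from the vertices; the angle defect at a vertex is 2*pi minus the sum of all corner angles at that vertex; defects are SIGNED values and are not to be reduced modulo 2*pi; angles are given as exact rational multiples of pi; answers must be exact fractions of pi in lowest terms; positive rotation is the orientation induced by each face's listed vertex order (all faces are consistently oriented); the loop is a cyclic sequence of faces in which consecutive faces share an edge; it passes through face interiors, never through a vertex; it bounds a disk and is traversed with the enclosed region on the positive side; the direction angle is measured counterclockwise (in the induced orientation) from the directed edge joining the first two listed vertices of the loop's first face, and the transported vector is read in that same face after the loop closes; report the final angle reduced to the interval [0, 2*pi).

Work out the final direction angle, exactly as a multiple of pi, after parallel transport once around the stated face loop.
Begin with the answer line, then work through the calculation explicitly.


Answer: final direction angle = (19/12)*pi

enclosed vertex P0: corner angles sum to (4/3)*pi, defect = 2*pi - (4/3)*pi = (2/3)*pi
final direction = starting direction + enclosed defect total, reduced mod 2*pi (induced orientation)
final angle = (11/12)*pi + (2/3)*pi = (19/12)*pi (mod 2*pi)


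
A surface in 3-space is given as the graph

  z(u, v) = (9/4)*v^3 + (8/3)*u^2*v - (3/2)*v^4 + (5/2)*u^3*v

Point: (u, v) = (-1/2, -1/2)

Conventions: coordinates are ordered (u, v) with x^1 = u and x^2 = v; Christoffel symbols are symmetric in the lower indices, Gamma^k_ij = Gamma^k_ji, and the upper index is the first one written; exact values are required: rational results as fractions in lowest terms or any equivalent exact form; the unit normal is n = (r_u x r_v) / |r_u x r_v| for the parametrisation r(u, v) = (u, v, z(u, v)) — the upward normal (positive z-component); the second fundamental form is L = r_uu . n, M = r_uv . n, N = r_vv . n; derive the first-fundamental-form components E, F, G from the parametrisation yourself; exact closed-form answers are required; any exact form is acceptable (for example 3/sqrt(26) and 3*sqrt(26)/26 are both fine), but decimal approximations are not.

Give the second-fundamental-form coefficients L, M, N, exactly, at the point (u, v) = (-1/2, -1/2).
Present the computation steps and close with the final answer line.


z_u = 19/48, z_v = 67/24, z_uu = 13/12, z_uv = -19/24, z_vv = -45/4
E = 2665/2304, F = 1273/1152, G = 5065/576; answer radicand W^2 = 20621/2304
unnormalised second-form numerators: l = 13/12, m = -19/24, n = -45/4; L = l/sqrt(20621/2304), and similarly M = m/sqrt(W^2), N = n/sqrt(W^2)

Answer: L = 52*sqrt(20621)/20621, M = -38*sqrt(20621)/20621, N = -540*sqrt(20621)/20621


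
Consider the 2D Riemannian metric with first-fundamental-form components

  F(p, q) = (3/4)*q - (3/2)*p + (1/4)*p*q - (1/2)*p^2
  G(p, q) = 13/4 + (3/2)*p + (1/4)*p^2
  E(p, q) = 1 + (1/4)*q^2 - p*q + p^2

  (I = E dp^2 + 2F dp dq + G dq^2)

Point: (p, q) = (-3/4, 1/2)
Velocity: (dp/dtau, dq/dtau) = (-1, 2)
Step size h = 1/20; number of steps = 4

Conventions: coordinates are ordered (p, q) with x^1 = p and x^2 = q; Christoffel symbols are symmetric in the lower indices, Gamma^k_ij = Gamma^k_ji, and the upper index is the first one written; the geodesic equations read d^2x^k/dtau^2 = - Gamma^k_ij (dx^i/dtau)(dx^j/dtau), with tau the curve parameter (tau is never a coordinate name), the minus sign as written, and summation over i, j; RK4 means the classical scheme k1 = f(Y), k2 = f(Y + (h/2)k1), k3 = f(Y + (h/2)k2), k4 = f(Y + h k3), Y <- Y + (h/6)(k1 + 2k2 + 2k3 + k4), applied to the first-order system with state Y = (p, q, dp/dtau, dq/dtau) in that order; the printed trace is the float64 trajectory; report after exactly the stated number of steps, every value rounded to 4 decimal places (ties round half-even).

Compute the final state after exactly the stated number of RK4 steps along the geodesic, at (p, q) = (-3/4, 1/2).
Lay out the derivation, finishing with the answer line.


f(Y) = (dp/dtau, dq/dtau, -Gamma^p_ij Y'^i Y'^j, -Gamma^q_ij Y'^i Y'^j) with the Gammas evaluated at the stage position; h = 0.050000; intermediate values shown to 6 dp
step 0: p = -0.7500, q = 0.5000, dp/dtau = -1.0000, dq/dtau = 2.0000
step 1:
  k1: at (p, q) = (-0.750000, 0.500000), (dp/dtau, dq/dtau) = (-1.000000, 2.000000); Gamma_ppp = -0.306220, Gamma_ppq = 0.153110, Gamma_pqq = 0.000000, Gamma_qpp = -0.344498, Gamma_qpq = 0.172249, Gamma_qqq = 0.000000; k1 = (-1.000000, 2.000000, 0.918660, 1.033493)
  k2: at (p, q) = (-0.775000, 0.550000), (dp/dtau, dq/dtau) = (-0.977033, 2.025837); Gamma_ppp = -0.314357, Gamma_ppq = 0.157178, Gamma_pqq = 0.000000, Gamma_qpp = -0.333068, Gamma_qpq = 0.166534, Gamma_qqq = 0.000000; k2 = (-0.977033, 2.025837, 0.922292, 0.977191)
  k3: at (p, q) = (-0.774426, 0.550646), (dp/dtau, dq/dtau) = (-0.976943, 2.024430); Gamma_ppp = -0.314271, Gamma_ppq = 0.157135, Gamma_pqq = 0.000000, Gamma_qpp = -0.333143, Gamma_qpq = 0.166572, Gamma_qqq = 0.000000; k3 = (-0.976943, 2.024430, 0.921495, 0.976832)
  k4: at (p, q) = (-0.798847, 0.601221), (dp/dtau, dq/dtau) = (-0.953925, 2.048842); Gamma_ppp = -0.321472, Gamma_ppq = 0.160736, Gamma_pqq = 0.000000, Gamma_qpp = -0.321799, Gamma_qpq = 0.160899, Gamma_qqq = 0.000000; k4 = (-0.953925, 2.048842, 0.920829, 0.921765)
  Y <- Y + (h/6)(k1 + 2k2 + 2k3 + k4): p = -0.7988, q = 0.6012, dp/dtau = -0.9539, dq/dtau = 2.0489
step 2:
  k1: at (p, q) = (-0.798849, 0.601245), (dp/dtau, dq/dtau) = (-0.953941, 2.048861); Gamma_ppp = -0.321473, Gamma_ppq = 0.160737, Gamma_pqq = 0.000000, Gamma_qpp = -0.321796, Gamma_qpq = 0.160898, Gamma_qqq = 0.000000; k1 = (-0.953941, 2.048861, 0.920859, 0.921783)
  k2: at (p, q) = (-0.822698, 0.652466), (dp/dtau, dq/dtau) = (-0.930920, 2.071905); Gamma_ppp = -0.327779, Gamma_ppq = 0.163889, Gamma_pqq = 0.000000, Gamma_qpp = -0.310581, Gamma_qpq = 0.155291, Gamma_qqq = 0.000000; k2 = (-0.930920, 2.071905, 0.916269, 0.868196)
  k3: at (p, q) = (-0.822122, 0.653042), (dp/dtau, dq/dtau) = (-0.931034, 2.070566); Gamma_ppp = -0.327700, Gamma_ppq = 0.163850, Gamma_pqq = 0.000000, Gamma_qpp = -0.310667, Gamma_qpq = 0.155333, Gamma_qqq = 0.000000; k3 = (-0.931034, 2.070566, 0.915788, 0.868187)
  k4: at (p, q) = (-0.845401, 0.704773), (dp/dtau, dq/dtau) = (-0.908152, 2.092270); Gamma_ppp = -0.333157, Gamma_ppq = 0.166578, Gamma_pqq = 0.000000, Gamma_qpp = -0.299644, Gamma_qpq = 0.149822, Gamma_qqq = 0.000000; k4 = (-0.908152, 2.092270, 0.907798, 0.816481)
  Y <- Y + (h/6)(k1 + 2k2 + 2k3 + k4): p = -0.8454, q = 0.7048, dp/dtau = -0.9082, dq/dtau = 2.0923
step 3:
  k1: at (p, q) = (-0.845399, 0.704795), (dp/dtau, dq/dtau) = (-0.908168, 2.092286); Gamma_ppp = -0.333157, Gamma_ppq = 0.166578, Gamma_pqq = 0.000000, Gamma_qpp = -0.299642, Gamma_qpq = 0.149821, Gamma_qqq = 0.000000; k1 = (-0.908168, 2.092286, 0.907825, 0.816499)
  k2: at (p, q) = (-0.868103, 0.757103), (dp/dtau, dq/dtau) = (-0.885472, 2.112699); Gamma_ppp = -0.337811, Gamma_ppq = 0.168905, Gamma_pqq = 0.000000, Gamma_qpp = -0.288844, Gamma_qpq = 0.144422, Gamma_qqq = 0.000000; k2 = (-0.885472, 2.112699, 0.896819, 0.766823)
  k3: at (p, q) = (-0.867536, 0.757613), (dp/dtau, dq/dtau) = (-0.885748, 2.111457); Gamma_ppp = -0.337742, Gamma_ppq = 0.168871, Gamma_pqq = 0.000000, Gamma_qpp = -0.288935, Gamma_qpq = 0.144467, Gamma_qqq = 0.000000; k3 = (-0.885748, 2.111457, 0.896626, 0.767054)
  k4: at (p, q) = (-0.889686, 0.810368), (dp/dtau, dq/dtau) = (-0.863337, 2.130639); Gamma_ppp = -0.341650, Gamma_ppq = 0.170825, Gamma_pqq = 0.000000, Gamma_qpp = -0.278402, Gamma_qpq = 0.139201, Gamma_qqq = 0.000000; k4 = (-0.863337, 2.130639, 0.883101, 0.719616)
  Y <- Y + (h/6)(k1 + 2k2 + 2k3 + k4): p = -0.8897, q = 0.8104, dp/dtau = -0.8634, dq/dtau = 2.1307
step 4:
  k1: at (p, q) = (-0.889682, 0.810389), (dp/dtau, dq/dtau) = (-0.863353, 2.130652); Gamma_ppp = -0.341650, Gamma_ppq = 0.170825, Gamma_pqq = 0.000000, Gamma_qpp = -0.278401, Gamma_qpq = 0.139201, Gamma_qqq = 0.000000; k1 = (-0.863353, 2.130652, 0.883125, 0.719635)
  k2: at (p, q) = (-0.911266, 0.863655), (dp/dtau, dq/dtau) = (-0.841275, 2.148643); Gamma_ppp = -0.344860, Gamma_ppq = 0.172430, Gamma_pqq = 0.000000, Gamma_qpp = -0.268158, Gamma_qpq = 0.134079, Gamma_qqq = 0.000000; k2 = (-0.841275, 2.148643, 0.867441, 0.674508)
  k3: at (p, q) = (-0.910714, 0.864105), (dp/dtau, dq/dtau) = (-0.841667, 2.147514); Gamma_ppp = -0.344803, Gamma_ppq = 0.172401, Gamma_pqq = 0.000000, Gamma_qpp = -0.268249, Gamma_qpq = 0.134125, Gamma_qqq = 0.000000; k3 = (-0.841667, 2.147514, 0.867488, 0.674887)
  k4: at (p, q) = (-0.931765, 0.917765), (dp/dtau, dq/dtau) = (-0.819979, 2.164396); Gamma_ppp = -0.347375, Gamma_ppq = 0.173688, Gamma_pqq = 0.000000, Gamma_qpp = -0.258316, Gamma_qpq = 0.129158, Gamma_qqq = 0.000000; k4 = (-0.819979, 2.164396, 0.850070, 0.632132)
  Y <- Y + (h/6)(k1 + 2k2 + 2k3 + k4): p = -0.9318, q = 0.9178, dp/dtau = -0.8200, dq/dtau = 2.1644

Answer: p = -0.9318, q = 0.9178, dp/dtau = -0.8200, dq/dtau = 2.1644


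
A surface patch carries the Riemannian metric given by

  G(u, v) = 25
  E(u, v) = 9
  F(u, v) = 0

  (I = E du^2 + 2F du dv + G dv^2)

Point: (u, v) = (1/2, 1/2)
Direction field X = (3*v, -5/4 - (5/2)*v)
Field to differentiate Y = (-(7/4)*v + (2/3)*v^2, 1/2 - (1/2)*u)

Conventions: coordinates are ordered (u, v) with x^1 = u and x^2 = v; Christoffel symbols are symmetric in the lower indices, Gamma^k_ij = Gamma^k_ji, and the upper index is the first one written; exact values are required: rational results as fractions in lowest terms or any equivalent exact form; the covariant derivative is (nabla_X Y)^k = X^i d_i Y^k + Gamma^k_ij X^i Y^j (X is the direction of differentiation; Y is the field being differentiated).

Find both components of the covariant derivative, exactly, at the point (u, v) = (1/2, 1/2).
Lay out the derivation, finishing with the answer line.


E = 9, F = 0, G = 25 at the point
E_u = 0, E_v = 0, F_u = 0, F_v = 0, G_u = 0, G_v = 0
EG - F^2 = 225;  g^inv = (1/225) * [[25, 0], [0, 9]]
first-kind symbols [ij,l] = (1/2)(d_i g_jl + d_j g_il - d_l g_ij): [uu,u] = E_u/2 = 0, [uu,v] = F_u - E_v/2 = 0, [uv,u] = E_v/2 = 0, [uv,v] = G_u/2 = 0, [vv,u] = F_v - G_u/2 = 0, [vv,v] = G_v/2 = 0
Gamma^u_ij = (G*[ij,u] - F*[ij,v])/(EG - F^2), Gamma^v_ij = (E*[ij,v] - F*[ij,u])/(EG - F^2)
Gamma_uuu = 0, Gamma_uuv = 0, Gamma_uvv = 0, Gamma_vuu = 0, Gamma_vuv = 0, Gamma_vvv = 0
X = (3/2, -5/2), Y = (-17/24, 1/4) at the point

Answer: (nabla_X Y)^u = 65/24, (nabla_X Y)^v = -3/4


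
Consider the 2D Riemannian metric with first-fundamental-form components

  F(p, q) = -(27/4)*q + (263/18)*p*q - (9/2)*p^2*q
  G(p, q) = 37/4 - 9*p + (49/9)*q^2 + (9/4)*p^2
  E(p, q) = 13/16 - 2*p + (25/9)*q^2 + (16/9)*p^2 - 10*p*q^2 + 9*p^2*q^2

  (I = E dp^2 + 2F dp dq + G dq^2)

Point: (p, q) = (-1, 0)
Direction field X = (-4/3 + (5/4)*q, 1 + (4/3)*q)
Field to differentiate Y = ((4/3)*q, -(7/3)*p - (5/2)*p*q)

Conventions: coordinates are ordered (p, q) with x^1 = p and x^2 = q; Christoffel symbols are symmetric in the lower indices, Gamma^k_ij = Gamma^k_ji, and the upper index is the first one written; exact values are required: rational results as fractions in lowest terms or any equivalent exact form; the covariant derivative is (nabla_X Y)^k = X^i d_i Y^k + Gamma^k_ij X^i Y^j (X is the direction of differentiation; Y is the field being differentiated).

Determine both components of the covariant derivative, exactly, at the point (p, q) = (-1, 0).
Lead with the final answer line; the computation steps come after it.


Answer: (nabla_X Y)^p = -5540/661, (nabla_X Y)^q = 4897/738

E = 661/144, F = 0, G = 41/2 at the point
E_p = -50/9, E_q = 0, F_p = 0, F_q = -931/36, G_p = -27/2, G_q = 0
EG - F^2 = 27101/288;  g^inv = (288/27101) * [[41/2, 0], [0, 661/144]]
first-kind symbols [ij,l] = (1/2)(d_i g_jl + d_j g_il - d_l g_ij): [pp,p] = E_p/2 = -25/9, [pp,q] = F_p - E_q/2 = 0, [pq,p] = E_q/2 = 0, [pq,q] = G_p/2 = -27/4, [qq,p] = F_q - G_p/2 = -172/9, [qq,q] = G_q/2 = 0
Gamma^p_ij = (G*[ij,p] - F*[ij,q])/(EG - F^2), Gamma^q_ij = (E*[ij,q] - F*[ij,p])/(EG - F^2)
Gamma_ppp = -400/661, Gamma_ppq = 0, Gamma_pqq = -2752/661, Gamma_qpp = 0, Gamma_qpq = -27/82, Gamma_qqq = 0
X = (-4/3, 1), Y = (0, 7/3) at the point


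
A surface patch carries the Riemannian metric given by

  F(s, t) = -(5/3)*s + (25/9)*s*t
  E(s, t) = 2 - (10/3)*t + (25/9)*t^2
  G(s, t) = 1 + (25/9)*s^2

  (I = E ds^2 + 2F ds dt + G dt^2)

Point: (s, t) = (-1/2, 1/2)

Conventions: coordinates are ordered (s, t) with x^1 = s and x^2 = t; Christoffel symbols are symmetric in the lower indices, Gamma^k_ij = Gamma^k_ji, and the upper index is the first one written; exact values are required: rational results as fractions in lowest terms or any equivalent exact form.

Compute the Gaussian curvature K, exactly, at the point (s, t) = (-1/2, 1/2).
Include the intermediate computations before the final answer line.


E = 37/36, F = 5/36, G = 61/36, EG - F^2 = 31/18 at the point
E_s = 0, E_t = -5/9, F_s = -5/18, F_t = -25/18, G_s = -25/9, G_t = 0
E_tt = 50/9, F_st = 25/9, G_ss = 50/9
Apply the Brioschi formula K = (det M1 - det M2)/(EG - F^2)^2 over the derivative matrices of E, F, G.
M1 = [[-E_tt/2 + F_st - G_ss/2, E_s/2, F_s - E_t/2], [F_t - G_s/2, E, F], [G_t/2, F, G]] = [[-25/9, 0, 0], [0, 37/36, 5/36], [0, 5/36, 61/36]]; det M1 = -775/162
M2 = [[0, E_t/2, G_s/2], [E_t/2, E, F], [G_s/2, F, G]] = [[0, -5/18, -25/18], [-5/18, 37/36, 5/36], [-25/18, 5/36, 61/36]]; det M2 = -325/162
det M1 - det M2 = -25/9; K = -25/9 / (31/18)^2 = -900/961

Answer: K = -900/961


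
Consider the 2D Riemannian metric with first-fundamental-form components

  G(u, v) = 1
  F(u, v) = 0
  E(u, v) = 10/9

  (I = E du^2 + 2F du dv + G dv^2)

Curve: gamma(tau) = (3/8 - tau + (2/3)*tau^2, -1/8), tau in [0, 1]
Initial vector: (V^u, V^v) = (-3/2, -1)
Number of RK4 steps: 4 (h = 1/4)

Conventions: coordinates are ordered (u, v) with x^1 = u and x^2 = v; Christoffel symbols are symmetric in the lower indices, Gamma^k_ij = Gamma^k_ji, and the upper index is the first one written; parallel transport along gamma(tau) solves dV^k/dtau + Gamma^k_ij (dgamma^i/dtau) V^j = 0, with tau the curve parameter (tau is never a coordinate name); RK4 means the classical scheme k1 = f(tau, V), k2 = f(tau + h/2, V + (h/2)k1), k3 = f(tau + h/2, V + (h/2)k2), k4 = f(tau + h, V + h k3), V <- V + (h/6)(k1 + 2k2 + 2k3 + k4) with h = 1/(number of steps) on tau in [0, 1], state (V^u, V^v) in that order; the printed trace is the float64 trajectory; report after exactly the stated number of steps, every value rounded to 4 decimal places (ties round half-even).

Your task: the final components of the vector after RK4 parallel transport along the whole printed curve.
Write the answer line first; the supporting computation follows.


Answer: V^u = -1.5000, V^v = -1.0000

gamma'(tau) = (-1 + (4/3)*tau, 0); f(tau, V)^k = -Gamma^k_ij(gamma(tau)) gamma'^i(tau) V^j; h = 1/4; intermediate values shown to 6 dp
curve data and Christoffel symbols at the stage parameters:
  tau = 0.000000: gamma = (0.375000, -0.125000), gamma' = (-1.000000, 0.000000); Gamma_uuu = 0.000000, Gamma_uuv = 0.000000, Gamma_uvv = 0.000000, Gamma_vuu = 0.000000, Gamma_vuv = 0.000000, Gamma_vvv = 0.000000
  tau = 0.125000: gamma = (0.260417, -0.125000), gamma' = (-0.833333, 0.000000); Gamma_uuu = 0.000000, Gamma_uuv = 0.000000, Gamma_uvv = 0.000000, Gamma_vuu = 0.000000, Gamma_vuv = 0.000000, Gamma_vvv = 0.000000
  tau = 0.250000: gamma = (0.166667, -0.125000), gamma' = (-0.666667, 0.000000); Gamma_uuu = 0.000000, Gamma_uuv = 0.000000, Gamma_uvv = 0.000000, Gamma_vuu = 0.000000, Gamma_vuv = 0.000000, Gamma_vvv = 0.000000
  tau = 0.375000: gamma = (0.093750, -0.125000), gamma' = (-0.500000, 0.000000); Gamma_uuu = 0.000000, Gamma_uuv = 0.000000, Gamma_uvv = 0.000000, Gamma_vuu = 0.000000, Gamma_vuv = 0.000000, Gamma_vvv = 0.000000
  tau = 0.500000: gamma = (0.041667, -0.125000), gamma' = (-0.333333, 0.000000); Gamma_uuu = 0.000000, Gamma_uuv = 0.000000, Gamma_uvv = 0.000000, Gamma_vuu = 0.000000, Gamma_vuv = 0.000000, Gamma_vvv = 0.000000
  tau = 0.625000: gamma = (0.010417, -0.125000), gamma' = (-0.166667, 0.000000); Gamma_uuu = 0.000000, Gamma_uuv = 0.000000, Gamma_uvv = 0.000000, Gamma_vuu = 0.000000, Gamma_vuv = 0.000000, Gamma_vvv = 0.000000
  tau = 0.750000: gamma = (0.000000, -0.125000), gamma' = (0.000000, 0.000000); Gamma_uuu = 0.000000, Gamma_uuv = 0.000000, Gamma_uvv = 0.000000, Gamma_vuu = 0.000000, Gamma_vuv = 0.000000, Gamma_vvv = 0.000000
  tau = 0.875000: gamma = (0.010417, -0.125000), gamma' = (0.166667, 0.000000); Gamma_uuu = 0.000000, Gamma_uuv = 0.000000, Gamma_uvv = 0.000000, Gamma_vuu = 0.000000, Gamma_vuv = 0.000000, Gamma_vvv = 0.000000
  tau = 1.000000: gamma = (0.041667, -0.125000), gamma' = (0.333333, 0.000000); Gamma_uuu = 0.000000, Gamma_uuv = 0.000000, Gamma_uvv = 0.000000, Gamma_vuu = 0.000000, Gamma_vuv = 0.000000, Gamma_vvv = 0.000000
step 0: V^u = -1.5000, V^v = -1.0000
step 1: k1 = (0.000000, 0.000000), k2 = (0.000000, 0.000000), k3 = (0.000000, 0.000000), k4 = (0.000000, 0.000000); V <- V + (h/6)(k1 + 2k2 + 2k3 + k4): V^u = -1.5000, V^v = -1.0000
step 2: k1 = (0.000000, 0.000000), k2 = (0.000000, 0.000000), k3 = (0.000000, 0.000000), k4 = (0.000000, 0.000000); V <- V + (h/6)(k1 + 2k2 + 2k3 + k4): V^u = -1.5000, V^v = -1.0000
step 3: k1 = (0.000000, 0.000000), k2 = (0.000000, 0.000000), k3 = (0.000000, 0.000000), k4 = (0.000000, 0.000000); V <- V + (h/6)(k1 + 2k2 + 2k3 + k4): V^u = -1.5000, V^v = -1.0000
step 4: k1 = (0.000000, 0.000000), k2 = (0.000000, 0.000000), k3 = (0.000000, 0.000000), k4 = (0.000000, 0.000000); V <- V + (h/6)(k1 + 2k2 + 2k3 + k4): V^u = -1.5000, V^v = -1.0000


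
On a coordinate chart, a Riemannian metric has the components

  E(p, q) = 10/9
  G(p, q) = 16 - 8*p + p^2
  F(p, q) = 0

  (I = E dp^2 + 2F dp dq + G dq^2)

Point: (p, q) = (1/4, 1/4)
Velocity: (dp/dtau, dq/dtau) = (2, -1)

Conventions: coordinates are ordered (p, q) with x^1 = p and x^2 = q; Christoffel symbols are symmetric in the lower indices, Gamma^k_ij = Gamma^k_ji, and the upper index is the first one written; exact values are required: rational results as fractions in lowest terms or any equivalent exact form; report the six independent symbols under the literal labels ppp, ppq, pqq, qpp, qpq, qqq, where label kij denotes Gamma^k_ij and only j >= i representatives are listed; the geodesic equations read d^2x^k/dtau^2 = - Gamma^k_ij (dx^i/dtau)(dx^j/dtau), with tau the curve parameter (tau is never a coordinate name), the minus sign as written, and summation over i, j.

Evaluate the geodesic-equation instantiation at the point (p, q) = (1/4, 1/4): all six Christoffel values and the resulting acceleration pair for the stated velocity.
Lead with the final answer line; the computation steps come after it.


Answer: Gamma_ppp = 0, Gamma_ppq = 0, Gamma_pqq = 27/8, Gamma_qpp = 0, Gamma_qpq = -4/15, Gamma_qqq = 0; accelerations (d^2p/dtau^2, d^2q/dtau^2) = (-27/8, -16/15)

E = 10/9, F = 0, G = 225/16 at the point
E_p = 0, E_q = 0, F_p = 0, F_q = 0, G_p = -15/2, G_q = 0
EG - F^2 = 125/8;  g^inv = (8/125) * [[225/16, 0], [0, 10/9]]
first-kind symbols [ij,l] = (1/2)(d_i g_jl + d_j g_il - d_l g_ij): [pp,p] = E_p/2 = 0, [pp,q] = F_p - E_q/2 = 0, [pq,p] = E_q/2 = 0, [pq,q] = G_p/2 = -15/4, [qq,p] = F_q - G_p/2 = 15/4, [qq,q] = G_q/2 = 0
Gamma^p_ij = (G*[ij,p] - F*[ij,q])/(EG - F^2), Gamma^q_ij = (E*[ij,q] - F*[ij,p])/(EG - F^2)
Gamma_ppp = 0, Gamma_ppq = 0, Gamma_pqq = 27/8, Gamma_qpp = 0, Gamma_qpq = -4/15, Gamma_qqq = 0
d^2p/dtau^2 = -(Gamma_ppp*(2)^2 + 2*Gamma_ppq*(2)*(-1) + Gamma_pqq*(-1)^2) = -27/8
d^2q/dtau^2 = -(Gamma_qpp*(2)^2 + 2*Gamma_qpq*(2)*(-1) + Gamma_qqq*(-1)^2) = -16/15


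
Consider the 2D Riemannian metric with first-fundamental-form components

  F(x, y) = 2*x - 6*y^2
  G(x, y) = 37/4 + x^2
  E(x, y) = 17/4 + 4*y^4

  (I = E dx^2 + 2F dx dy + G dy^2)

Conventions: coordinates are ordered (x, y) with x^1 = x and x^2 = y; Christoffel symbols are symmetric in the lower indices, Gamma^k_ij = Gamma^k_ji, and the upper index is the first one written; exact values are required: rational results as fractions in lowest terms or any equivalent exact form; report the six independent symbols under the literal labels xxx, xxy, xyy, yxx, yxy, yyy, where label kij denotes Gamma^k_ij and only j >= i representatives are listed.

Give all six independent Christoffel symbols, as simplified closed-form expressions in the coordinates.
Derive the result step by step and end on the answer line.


E = 17/4 + 4*y^4; F = 2*x - 6*y^2; G = 37/4 + x^2
Gamma^k_ij = (1/2) g^{kl} (d_i g_jl + d_j g_il - d_l g_ij), with g^inv = (1/(EG-F^2)) [[G, -F], [-F, E]]
first partials: E_x = 0, E_y = 16*y^3, F_x = 2, F_y = -12*y, G_x = 2*x, G_y = 0
D = EG - F^2 = 629/16 + (1/4)*x^2 + 24*x*y^2 + y^4 + 4*x^2*y^4
expanded: Gamma^x_xx = (G E_x - 2F F_x + F E_y)/(2D), Gamma^x_xy = (G E_y - F G_x)/(2D), Gamma^x_yy = (2G F_y - G G_x - F G_y)/(2D), Gamma^y_xx = (2E F_x - E E_y - F E_x)/(2D), Gamma^y_xy = (E G_x - F E_y)/(2D), Gamma^y_yy = (E G_y - 2F F_y + F G_x)/(2D); substitute and cancel common factors

Answer: Gamma_xxx = (256*x*y^3 - 64*x - 768*y^5 + 192*y^2)/(64*x^2*y^4 + 4*x^2 + 384*x*y^2 + 16*y^4 + 629), Gamma_xxy = (128*x^2*y^3 - 32*x^2 + 96*x*y^2 + 1184*y^3)/(64*x^2*y^4 + 4*x^2 + 384*x*y^2 + 16*y^4 + 629), Gamma_xyy = (-16*x^3 - 192*x^2*y - 148*x - 1776*y)/(64*x^2*y^4 + 4*x^2 + 384*x*y^2 + 16*y^4 + 629), Gamma_yxx = (-512*y^7 + 128*y^4 - 544*y^3 + 136)/(64*x^2*y^4 + 4*x^2 + 384*x*y^2 + 16*y^4 + 629), Gamma_yxy = (64*x*y^4 - 256*x*y^3 + 68*x + 768*y^5)/(64*x^2*y^4 + 4*x^2 + 384*x*y^2 + 16*y^4 + 629), Gamma_yyy = (32*x^2 - 96*x*y^2 + 384*x*y - 1152*y^3)/(64*x^2*y^4 + 4*x^2 + 384*x*y^2 + 16*y^4 + 629)
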